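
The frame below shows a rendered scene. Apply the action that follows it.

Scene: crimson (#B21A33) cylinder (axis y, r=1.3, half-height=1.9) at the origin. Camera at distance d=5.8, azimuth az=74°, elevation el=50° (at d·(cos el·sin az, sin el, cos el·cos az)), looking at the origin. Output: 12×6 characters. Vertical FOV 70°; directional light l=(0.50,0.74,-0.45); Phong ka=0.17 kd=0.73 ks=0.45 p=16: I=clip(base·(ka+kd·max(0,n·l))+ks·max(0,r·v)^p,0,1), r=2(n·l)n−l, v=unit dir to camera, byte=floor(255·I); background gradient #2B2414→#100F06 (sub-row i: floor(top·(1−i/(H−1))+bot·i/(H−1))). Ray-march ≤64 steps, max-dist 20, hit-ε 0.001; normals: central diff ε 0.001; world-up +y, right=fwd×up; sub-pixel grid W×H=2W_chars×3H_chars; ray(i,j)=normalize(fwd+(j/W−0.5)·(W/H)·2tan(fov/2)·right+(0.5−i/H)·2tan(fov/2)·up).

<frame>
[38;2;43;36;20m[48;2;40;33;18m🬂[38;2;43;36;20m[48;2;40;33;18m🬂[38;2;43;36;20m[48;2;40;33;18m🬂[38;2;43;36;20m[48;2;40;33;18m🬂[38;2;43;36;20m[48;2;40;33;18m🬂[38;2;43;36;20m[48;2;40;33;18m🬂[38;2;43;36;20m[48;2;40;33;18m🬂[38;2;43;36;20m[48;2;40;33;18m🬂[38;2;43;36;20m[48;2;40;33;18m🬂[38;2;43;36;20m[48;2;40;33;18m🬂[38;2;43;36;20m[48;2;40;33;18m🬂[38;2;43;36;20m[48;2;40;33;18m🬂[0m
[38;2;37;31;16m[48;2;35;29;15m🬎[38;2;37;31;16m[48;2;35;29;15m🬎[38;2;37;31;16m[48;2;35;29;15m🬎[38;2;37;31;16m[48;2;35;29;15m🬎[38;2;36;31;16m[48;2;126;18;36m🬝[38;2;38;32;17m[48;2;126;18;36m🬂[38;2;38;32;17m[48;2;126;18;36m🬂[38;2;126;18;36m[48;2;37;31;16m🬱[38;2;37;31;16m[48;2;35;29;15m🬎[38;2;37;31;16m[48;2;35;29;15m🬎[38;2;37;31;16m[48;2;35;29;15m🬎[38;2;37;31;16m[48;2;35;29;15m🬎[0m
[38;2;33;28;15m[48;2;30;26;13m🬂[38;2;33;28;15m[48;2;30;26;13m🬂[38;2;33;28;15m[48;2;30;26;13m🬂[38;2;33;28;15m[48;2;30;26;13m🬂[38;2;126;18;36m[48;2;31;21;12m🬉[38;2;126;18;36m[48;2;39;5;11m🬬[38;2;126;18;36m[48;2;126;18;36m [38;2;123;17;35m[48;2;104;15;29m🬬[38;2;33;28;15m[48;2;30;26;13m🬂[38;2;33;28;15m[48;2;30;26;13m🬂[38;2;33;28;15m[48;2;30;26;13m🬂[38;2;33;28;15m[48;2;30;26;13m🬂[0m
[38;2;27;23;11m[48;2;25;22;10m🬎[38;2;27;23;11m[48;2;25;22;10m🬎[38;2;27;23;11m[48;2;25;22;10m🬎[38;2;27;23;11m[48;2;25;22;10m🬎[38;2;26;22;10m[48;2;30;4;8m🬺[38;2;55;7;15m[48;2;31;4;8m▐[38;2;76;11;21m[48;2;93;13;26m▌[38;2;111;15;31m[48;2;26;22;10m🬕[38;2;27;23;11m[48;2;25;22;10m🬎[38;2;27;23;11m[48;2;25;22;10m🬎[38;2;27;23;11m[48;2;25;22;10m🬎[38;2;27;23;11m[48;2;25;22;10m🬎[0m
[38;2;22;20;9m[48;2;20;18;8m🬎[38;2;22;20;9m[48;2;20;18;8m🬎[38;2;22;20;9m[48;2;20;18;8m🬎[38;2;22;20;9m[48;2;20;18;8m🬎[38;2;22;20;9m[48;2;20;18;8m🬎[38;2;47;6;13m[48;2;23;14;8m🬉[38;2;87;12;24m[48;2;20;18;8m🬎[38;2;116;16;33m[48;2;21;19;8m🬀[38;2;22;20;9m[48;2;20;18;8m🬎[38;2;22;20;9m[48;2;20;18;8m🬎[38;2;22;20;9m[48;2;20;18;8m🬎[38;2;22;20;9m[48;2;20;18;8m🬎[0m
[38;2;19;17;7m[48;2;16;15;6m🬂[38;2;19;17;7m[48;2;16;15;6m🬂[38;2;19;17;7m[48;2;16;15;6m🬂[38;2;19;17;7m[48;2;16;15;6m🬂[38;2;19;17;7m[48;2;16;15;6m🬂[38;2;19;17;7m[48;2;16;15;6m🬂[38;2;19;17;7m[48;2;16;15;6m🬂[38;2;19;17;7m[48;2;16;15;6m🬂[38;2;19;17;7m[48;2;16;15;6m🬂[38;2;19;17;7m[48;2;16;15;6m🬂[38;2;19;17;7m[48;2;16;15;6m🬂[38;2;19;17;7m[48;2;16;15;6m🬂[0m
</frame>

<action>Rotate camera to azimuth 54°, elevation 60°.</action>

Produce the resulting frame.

<frame>
[38;2;43;36;20m[48;2;40;33;18m🬂[38;2;43;36;20m[48;2;40;33;18m🬂[38;2;43;36;20m[48;2;40;33;18m🬂[38;2;43;36;20m[48;2;40;33;18m🬂[38;2;43;36;20m[48;2;40;33;18m🬂[38;2;43;36;20m[48;2;40;33;18m🬂[38;2;43;36;20m[48;2;40;33;18m🬂[38;2;43;36;20m[48;2;40;33;18m🬂[38;2;43;36;20m[48;2;40;33;18m🬂[38;2;43;36;20m[48;2;40;33;18m🬂[38;2;43;36;20m[48;2;40;33;18m🬂[38;2;43;36;20m[48;2;40;33;18m🬂[0m
[38;2;37;31;16m[48;2;35;29;15m🬎[38;2;37;31;16m[48;2;35;29;15m🬎[38;2;37;31;16m[48;2;35;29;15m🬎[38;2;37;31;16m[48;2;35;29;15m🬎[38;2;36;31;16m[48;2;126;18;36m🬝[38;2;38;32;17m[48;2;126;18;36m🬂[38;2;38;32;17m[48;2;126;18;36m🬂[38;2;126;18;36m[48;2;37;31;16m🬱[38;2;37;31;16m[48;2;35;29;15m🬎[38;2;37;31;16m[48;2;35;29;15m🬎[38;2;37;31;16m[48;2;35;29;15m🬎[38;2;37;31;16m[48;2;35;29;15m🬎[0m
[38;2;33;28;15m[48;2;30;26;13m🬂[38;2;33;28;15m[48;2;30;26;13m🬂[38;2;33;28;15m[48;2;30;26;13m🬂[38;2;33;28;15m[48;2;30;26;13m🬂[38;2;126;18;36m[48;2;30;26;13m🬬[38;2;126;18;36m[48;2;126;18;36m [38;2;126;18;36m[48;2;126;18;36m [38;2;126;18;36m[48;2;126;18;36m [38;2;126;18;36m[48;2;31;26;13m🬄[38;2;33;28;15m[48;2;30;26;13m🬂[38;2;33;28;15m[48;2;30;26;13m🬂[38;2;33;28;15m[48;2;30;26;13m🬂[0m
[38;2;27;23;11m[48;2;25;22;10m🬎[38;2;27;23;11m[48;2;25;22;10m🬎[38;2;27;23;11m[48;2;25;22;10m🬎[38;2;27;23;11m[48;2;25;22;10m🬎[38;2;26;22;10m[48;2;30;4;8m🬺[38;2;126;18;36m[48;2;30;4;8m🬂[38;2;126;18;36m[48;2;58;8;16m🬂[38;2;103;14;29m[48;2;26;22;10m🬕[38;2;27;23;11m[48;2;25;22;10m🬎[38;2;27;23;11m[48;2;25;22;10m🬎[38;2;27;23;11m[48;2;25;22;10m🬎[38;2;27;23;11m[48;2;25;22;10m🬎[0m
[38;2;22;20;9m[48;2;20;18;8m🬎[38;2;22;20;9m[48;2;20;18;8m🬎[38;2;22;20;9m[48;2;20;18;8m🬎[38;2;22;20;9m[48;2;20;18;8m🬎[38;2;22;20;9m[48;2;20;18;8m🬎[38;2;21;19;8m[48;2;30;4;8m🬺[38;2;62;9;17m[48;2;21;18;8m🬂[38;2;22;20;9m[48;2;20;18;8m🬎[38;2;22;20;9m[48;2;20;18;8m🬎[38;2;22;20;9m[48;2;20;18;8m🬎[38;2;22;20;9m[48;2;20;18;8m🬎[38;2;22;20;9m[48;2;20;18;8m🬎[0m
[38;2;19;17;7m[48;2;16;15;6m🬂[38;2;19;17;7m[48;2;16;15;6m🬂[38;2;19;17;7m[48;2;16;15;6m🬂[38;2;19;17;7m[48;2;16;15;6m🬂[38;2;19;17;7m[48;2;16;15;6m🬂[38;2;19;17;7m[48;2;16;15;6m🬂[38;2;19;17;7m[48;2;16;15;6m🬂[38;2;19;17;7m[48;2;16;15;6m🬂[38;2;19;17;7m[48;2;16;15;6m🬂[38;2;19;17;7m[48;2;16;15;6m🬂[38;2;19;17;7m[48;2;16;15;6m🬂[38;2;19;17;7m[48;2;16;15;6m🬂[0m
</frame>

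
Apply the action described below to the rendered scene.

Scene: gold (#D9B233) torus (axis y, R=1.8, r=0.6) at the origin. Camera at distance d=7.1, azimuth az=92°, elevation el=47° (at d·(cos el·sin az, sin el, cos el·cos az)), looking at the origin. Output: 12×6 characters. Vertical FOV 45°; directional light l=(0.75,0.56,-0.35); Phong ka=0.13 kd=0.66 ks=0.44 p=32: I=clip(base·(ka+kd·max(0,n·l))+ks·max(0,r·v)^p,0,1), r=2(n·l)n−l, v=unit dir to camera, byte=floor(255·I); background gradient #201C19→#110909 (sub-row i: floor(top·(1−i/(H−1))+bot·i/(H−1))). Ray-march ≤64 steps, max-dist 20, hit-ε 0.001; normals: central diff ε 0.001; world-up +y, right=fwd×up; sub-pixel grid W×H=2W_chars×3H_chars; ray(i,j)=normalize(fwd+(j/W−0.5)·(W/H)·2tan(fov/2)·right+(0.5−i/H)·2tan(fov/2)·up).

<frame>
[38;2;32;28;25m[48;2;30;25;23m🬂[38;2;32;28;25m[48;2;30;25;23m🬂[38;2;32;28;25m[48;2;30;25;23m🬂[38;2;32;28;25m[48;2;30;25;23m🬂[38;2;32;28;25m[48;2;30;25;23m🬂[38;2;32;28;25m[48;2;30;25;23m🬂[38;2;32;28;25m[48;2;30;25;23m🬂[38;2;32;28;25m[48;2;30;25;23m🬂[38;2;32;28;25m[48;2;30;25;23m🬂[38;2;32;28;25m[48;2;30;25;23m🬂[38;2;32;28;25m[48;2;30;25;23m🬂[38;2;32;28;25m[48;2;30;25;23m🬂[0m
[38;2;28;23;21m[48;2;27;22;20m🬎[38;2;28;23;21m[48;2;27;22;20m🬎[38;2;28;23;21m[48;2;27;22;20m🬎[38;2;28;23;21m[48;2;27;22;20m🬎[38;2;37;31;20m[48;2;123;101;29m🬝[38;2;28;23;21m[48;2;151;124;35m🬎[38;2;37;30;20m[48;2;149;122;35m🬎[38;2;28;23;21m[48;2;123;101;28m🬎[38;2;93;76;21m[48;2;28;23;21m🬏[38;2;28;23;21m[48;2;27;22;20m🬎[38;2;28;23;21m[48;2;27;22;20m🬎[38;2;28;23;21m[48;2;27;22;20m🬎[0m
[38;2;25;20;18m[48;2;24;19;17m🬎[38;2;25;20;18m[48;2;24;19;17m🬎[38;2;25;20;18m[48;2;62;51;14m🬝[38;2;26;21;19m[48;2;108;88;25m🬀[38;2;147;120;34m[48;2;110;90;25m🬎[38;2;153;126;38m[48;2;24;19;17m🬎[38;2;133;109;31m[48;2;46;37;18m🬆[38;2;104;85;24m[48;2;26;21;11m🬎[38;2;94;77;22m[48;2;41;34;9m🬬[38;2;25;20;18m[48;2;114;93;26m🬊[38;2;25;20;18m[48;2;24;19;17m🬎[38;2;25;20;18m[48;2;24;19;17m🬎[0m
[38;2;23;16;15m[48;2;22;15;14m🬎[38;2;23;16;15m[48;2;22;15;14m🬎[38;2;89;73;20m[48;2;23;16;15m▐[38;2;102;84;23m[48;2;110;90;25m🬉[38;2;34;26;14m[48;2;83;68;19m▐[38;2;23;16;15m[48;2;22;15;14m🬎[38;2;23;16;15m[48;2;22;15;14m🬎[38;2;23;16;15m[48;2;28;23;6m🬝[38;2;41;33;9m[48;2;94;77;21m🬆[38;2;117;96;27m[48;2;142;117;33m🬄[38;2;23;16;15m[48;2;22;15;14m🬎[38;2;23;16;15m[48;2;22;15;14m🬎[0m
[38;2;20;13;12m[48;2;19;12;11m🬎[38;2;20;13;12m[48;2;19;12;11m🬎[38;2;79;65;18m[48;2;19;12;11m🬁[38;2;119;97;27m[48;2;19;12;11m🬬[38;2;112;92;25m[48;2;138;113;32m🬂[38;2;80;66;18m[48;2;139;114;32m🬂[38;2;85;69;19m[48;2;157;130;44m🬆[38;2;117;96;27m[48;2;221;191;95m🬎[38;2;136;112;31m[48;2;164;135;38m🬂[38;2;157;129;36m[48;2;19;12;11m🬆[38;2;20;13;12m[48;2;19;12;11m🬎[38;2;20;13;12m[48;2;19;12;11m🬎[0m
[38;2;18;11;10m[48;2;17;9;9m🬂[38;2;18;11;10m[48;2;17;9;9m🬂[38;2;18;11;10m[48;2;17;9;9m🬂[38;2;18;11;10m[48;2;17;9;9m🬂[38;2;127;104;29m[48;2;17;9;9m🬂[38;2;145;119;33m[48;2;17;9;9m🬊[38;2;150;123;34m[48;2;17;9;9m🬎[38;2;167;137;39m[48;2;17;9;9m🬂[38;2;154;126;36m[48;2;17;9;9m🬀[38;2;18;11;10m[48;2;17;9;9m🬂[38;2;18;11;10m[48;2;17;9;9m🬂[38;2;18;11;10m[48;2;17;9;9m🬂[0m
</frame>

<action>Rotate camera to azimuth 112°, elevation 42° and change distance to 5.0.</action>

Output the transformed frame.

<frame>
[38;2;32;28;25m[48;2;30;25;23m🬂[38;2;32;28;25m[48;2;30;25;23m🬂[38;2;32;28;25m[48;2;30;25;23m🬂[38;2;32;28;25m[48;2;30;25;23m🬂[38;2;32;28;25m[48;2;30;25;23m🬂[38;2;32;28;25m[48;2;30;25;23m🬂[38;2;32;28;25m[48;2;30;25;23m🬂[38;2;32;28;25m[48;2;30;25;23m🬂[38;2;32;28;25m[48;2;30;25;23m🬂[38;2;32;28;25m[48;2;30;25;23m🬂[38;2;32;28;25m[48;2;30;25;23m🬂[38;2;32;28;25m[48;2;30;25;23m🬂[0m
[38;2;28;23;21m[48;2;27;22;20m🬎[38;2;28;23;21m[48;2;27;22;20m🬎[38;2;28;23;21m[48;2;106;87;24m🬝[38;2;43;35;20m[48;2;123;100;28m🬆[38;2;29;24;22m[48;2;144;118;33m🬂[38;2;102;83;23m[48;2;169;140;44m🬂[38;2;144;118;35m[48;2;237;207;107m🬬[38;2;29;24;22m[48;2;140;115;32m🬁[38;2;29;24;22m[48;2;127;104;29m🬂[38;2;28;23;21m[48;2;100;82;23m🬊[38;2;28;23;21m[48;2;27;22;20m🬎[38;2;28;23;21m[48;2;27;22;20m🬎[0m
[38;2;25;20;18m[48;2;24;19;17m🬎[38;2;25;20;18m[48;2;98;80;22m🬄[38;2;107;88;25m[48;2;93;76;21m🬎[38;2;112;92;26m[48;2;72;59;16m🬎[38;2;122;100;28m[48;2;38;30;14m🬎[38;2;128;104;29m[48;2;29;23;14m🬆[38;2;147;120;34m[48;2;27;22;15m🬂[38;2;125;102;29m[48;2;43;35;17m🬊[38;2;109;89;25m[48;2;50;41;11m🬎[38;2;103;84;24m[48;2;72;59;16m🬎[38;2;82;67;19m[48;2;105;86;24m🬁[38;2;110;90;26m[48;2;25;20;18m🬏[0m
[38;2;23;16;15m[48;2;111;90;26m🬕[38;2;112;92;25m[48;2;122;100;28m🬊[38;2;80;65;18m[48;2;101;82;23m▐[38;2;30;24;9m[48;2;56;46;13m🬫[38;2;23;16;15m[48;2;22;15;14m🬎[38;2;23;16;15m[48;2;22;15;14m🬎[38;2;23;16;15m[48;2;22;15;14m🬎[38;2;23;16;15m[48;2;22;15;14m🬎[38;2;28;23;6m[48;2;23;16;15m🬠[38;2;44;36;10m[48;2;76;62;17m▌[38;2;95;78;21m[48;2;114;93;26m🬄[38;2;24;17;16m[48;2;122;100;28m🬁[0m
[38;2;115;94;26m[48;2;19;12;11m🬉[38;2;133;109;31m[48;2;142;116;33m🬕[38;2;119;98;27m[48;2;140;115;32m🬊[38;2;82;67;18m[48;2;122;100;28m🬂[38;2;32;24;11m[48;2;103;84;23m🬂[38;2;33;25;13m[48;2;95;78;22m🬊[38;2;39;30;13m[48;2;106;87;25m🬎[38;2;36;27;13m[48;2;102;83;23m🬆[38;2;54;45;12m[48;2;112;92;26m🬂[38;2;106;87;24m[48;2;137;112;32m🬆[38;2;129;105;30m[48;2;145;119;33m🬂[38;2;134;110;31m[48;2;19;12;11m🬝[0m
[38;2;18;11;10m[48;2;17;9;9m🬂[38;2;137;112;31m[48;2;17;9;9m🬊[38;2;153;126;35m[48;2;142;116;33m🬬[38;2;148;122;34m[48;2;160;131;37m🬂[38;2;141;116;33m[48;2;162;133;39m🬂[38;2;146;119;34m[48;2;212;183;85m🬎[38;2;145;119;34m[48;2;255;237;139m🬎[38;2;155;128;38m[48;2;220;190;92m🬬[38;2;147;120;34m[48;2;164;134;38m🬂[38;2;154;126;36m[48;2;162;133;37m🬂[38;2;152;124;35m[48;2;17;9;9m🬝[38;2;135;111;31m[48;2;17;9;9m🬀[0m
</frame>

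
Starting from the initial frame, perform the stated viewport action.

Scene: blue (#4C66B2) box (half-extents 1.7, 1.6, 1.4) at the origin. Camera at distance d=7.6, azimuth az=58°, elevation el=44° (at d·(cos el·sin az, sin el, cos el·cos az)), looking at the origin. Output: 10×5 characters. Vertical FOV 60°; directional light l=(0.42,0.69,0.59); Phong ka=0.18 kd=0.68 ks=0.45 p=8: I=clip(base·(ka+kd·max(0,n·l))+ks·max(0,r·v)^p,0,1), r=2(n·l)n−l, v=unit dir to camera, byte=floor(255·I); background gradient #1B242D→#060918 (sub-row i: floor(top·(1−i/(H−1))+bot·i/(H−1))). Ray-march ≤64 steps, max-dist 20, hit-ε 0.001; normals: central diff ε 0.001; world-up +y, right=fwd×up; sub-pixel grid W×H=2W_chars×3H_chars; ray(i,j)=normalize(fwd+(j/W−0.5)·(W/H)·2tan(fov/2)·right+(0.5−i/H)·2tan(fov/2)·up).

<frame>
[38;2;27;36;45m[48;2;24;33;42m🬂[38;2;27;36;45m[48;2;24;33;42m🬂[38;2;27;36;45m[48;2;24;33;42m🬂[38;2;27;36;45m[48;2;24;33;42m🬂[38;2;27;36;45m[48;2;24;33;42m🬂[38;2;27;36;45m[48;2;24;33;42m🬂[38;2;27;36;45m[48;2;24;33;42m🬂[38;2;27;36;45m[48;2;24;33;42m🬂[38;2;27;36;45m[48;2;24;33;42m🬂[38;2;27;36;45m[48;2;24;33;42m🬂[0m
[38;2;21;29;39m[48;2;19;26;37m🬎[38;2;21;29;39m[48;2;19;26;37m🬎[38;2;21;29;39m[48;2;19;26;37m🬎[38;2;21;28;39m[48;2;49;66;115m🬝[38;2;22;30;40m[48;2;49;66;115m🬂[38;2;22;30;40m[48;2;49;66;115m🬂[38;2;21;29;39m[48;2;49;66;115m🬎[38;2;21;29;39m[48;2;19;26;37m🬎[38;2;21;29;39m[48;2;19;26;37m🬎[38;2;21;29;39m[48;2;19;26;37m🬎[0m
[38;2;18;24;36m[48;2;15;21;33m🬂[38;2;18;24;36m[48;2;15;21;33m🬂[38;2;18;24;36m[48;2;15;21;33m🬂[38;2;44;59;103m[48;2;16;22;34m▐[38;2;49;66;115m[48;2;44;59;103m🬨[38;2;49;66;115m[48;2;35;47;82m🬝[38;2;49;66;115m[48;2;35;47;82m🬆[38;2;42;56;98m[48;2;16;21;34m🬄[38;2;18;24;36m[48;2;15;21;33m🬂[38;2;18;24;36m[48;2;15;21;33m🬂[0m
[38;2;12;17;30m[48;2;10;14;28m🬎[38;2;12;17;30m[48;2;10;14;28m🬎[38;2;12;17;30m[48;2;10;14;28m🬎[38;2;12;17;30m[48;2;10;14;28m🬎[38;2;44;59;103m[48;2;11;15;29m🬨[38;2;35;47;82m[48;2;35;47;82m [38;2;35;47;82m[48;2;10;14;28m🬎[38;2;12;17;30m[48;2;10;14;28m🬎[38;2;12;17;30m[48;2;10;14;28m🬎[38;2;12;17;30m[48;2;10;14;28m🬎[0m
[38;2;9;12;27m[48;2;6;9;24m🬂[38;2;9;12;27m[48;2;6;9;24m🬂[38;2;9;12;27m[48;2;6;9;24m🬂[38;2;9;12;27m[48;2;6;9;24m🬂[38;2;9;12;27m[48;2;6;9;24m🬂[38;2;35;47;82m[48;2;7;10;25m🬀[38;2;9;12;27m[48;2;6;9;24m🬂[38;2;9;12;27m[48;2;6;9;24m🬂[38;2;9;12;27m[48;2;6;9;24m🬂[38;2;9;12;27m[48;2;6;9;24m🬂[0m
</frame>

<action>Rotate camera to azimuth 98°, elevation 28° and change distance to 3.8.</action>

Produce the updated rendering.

<frame>
[38;2;26;35;44m[48;2;49;66;115m🬎[38;2;26;35;44m[48;2;49;66;115m🬎[38;2;26;35;44m[48;2;49;66;115m🬎[38;2;26;35;44m[48;2;49;66;115m🬎[38;2;26;35;44m[48;2;49;66;115m🬎[38;2;26;35;44m[48;2;49;66;115m🬎[38;2;26;35;44m[48;2;49;66;115m🬎[38;2;26;35;44m[48;2;49;66;115m🬎[38;2;26;35;44m[48;2;49;66;115m🬎[38;2;49;66;115m[48;2;25;34;43m🬏[0m
[38;2;37;49;85m[48;2;36;48;83m🬂[38;2;36;49;84m[48;2;35;47;83m🬂[38;2;36;48;83m[48;2;35;47;83m🬂[38;2;35;47;83m[48;2;35;47;82m🬎[38;2;35;47;83m[48;2;35;47;82m🬀[38;2;35;47;82m[48;2;35;47;82m [38;2;35;47;82m[48;2;35;47;82m [38;2;35;47;82m[48;2;35;47;82m [38;2;35;47;82m[48;2;35;47;82m [38;2;35;47;82m[48;2;35;47;82m [0m
[38;2;35;47;82m[48;2;15;20;33m🬬[38;2;35;47;83m[48;2;35;47;82m🬂[38;2;35;47;82m[48;2;35;47;82m [38;2;35;47;82m[48;2;35;47;82m [38;2;35;47;82m[48;2;35;47;82m [38;2;35;47;82m[48;2;35;47;82m [38;2;35;47;82m[48;2;35;47;82m [38;2;35;47;82m[48;2;35;47;82m [38;2;35;47;82m[48;2;35;47;82m [38;2;35;47;82m[48;2;15;20;33m🬝[0m
[38;2;35;47;82m[48;2;11;15;29m🬁[38;2;35;47;82m[48;2;35;47;82m [38;2;35;47;82m[48;2;35;47;82m [38;2;35;47;82m[48;2;35;47;82m [38;2;35;47;82m[48;2;35;47;82m [38;2;35;47;82m[48;2;35;47;82m [38;2;35;47;82m[48;2;35;47;82m [38;2;35;47;82m[48;2;35;47;82m [38;2;35;47;82m[48;2;35;47;82m [38;2;35;47;82m[48;2;11;15;29m🬄[0m
[38;2;9;12;27m[48;2;6;9;24m🬂[38;2;35;47;82m[48;2;6;9;24m🬨[38;2;35;47;82m[48;2;35;47;82m [38;2;35;47;82m[48;2;35;47;82m [38;2;35;47;82m[48;2;35;47;82m [38;2;35;47;82m[48;2;35;47;82m [38;2;35;47;82m[48;2;35;47;82m [38;2;35;47;82m[48;2;35;47;82m [38;2;35;47;82m[48;2;6;9;24m🬕[38;2;9;12;27m[48;2;6;9;24m🬂[0m
</frame>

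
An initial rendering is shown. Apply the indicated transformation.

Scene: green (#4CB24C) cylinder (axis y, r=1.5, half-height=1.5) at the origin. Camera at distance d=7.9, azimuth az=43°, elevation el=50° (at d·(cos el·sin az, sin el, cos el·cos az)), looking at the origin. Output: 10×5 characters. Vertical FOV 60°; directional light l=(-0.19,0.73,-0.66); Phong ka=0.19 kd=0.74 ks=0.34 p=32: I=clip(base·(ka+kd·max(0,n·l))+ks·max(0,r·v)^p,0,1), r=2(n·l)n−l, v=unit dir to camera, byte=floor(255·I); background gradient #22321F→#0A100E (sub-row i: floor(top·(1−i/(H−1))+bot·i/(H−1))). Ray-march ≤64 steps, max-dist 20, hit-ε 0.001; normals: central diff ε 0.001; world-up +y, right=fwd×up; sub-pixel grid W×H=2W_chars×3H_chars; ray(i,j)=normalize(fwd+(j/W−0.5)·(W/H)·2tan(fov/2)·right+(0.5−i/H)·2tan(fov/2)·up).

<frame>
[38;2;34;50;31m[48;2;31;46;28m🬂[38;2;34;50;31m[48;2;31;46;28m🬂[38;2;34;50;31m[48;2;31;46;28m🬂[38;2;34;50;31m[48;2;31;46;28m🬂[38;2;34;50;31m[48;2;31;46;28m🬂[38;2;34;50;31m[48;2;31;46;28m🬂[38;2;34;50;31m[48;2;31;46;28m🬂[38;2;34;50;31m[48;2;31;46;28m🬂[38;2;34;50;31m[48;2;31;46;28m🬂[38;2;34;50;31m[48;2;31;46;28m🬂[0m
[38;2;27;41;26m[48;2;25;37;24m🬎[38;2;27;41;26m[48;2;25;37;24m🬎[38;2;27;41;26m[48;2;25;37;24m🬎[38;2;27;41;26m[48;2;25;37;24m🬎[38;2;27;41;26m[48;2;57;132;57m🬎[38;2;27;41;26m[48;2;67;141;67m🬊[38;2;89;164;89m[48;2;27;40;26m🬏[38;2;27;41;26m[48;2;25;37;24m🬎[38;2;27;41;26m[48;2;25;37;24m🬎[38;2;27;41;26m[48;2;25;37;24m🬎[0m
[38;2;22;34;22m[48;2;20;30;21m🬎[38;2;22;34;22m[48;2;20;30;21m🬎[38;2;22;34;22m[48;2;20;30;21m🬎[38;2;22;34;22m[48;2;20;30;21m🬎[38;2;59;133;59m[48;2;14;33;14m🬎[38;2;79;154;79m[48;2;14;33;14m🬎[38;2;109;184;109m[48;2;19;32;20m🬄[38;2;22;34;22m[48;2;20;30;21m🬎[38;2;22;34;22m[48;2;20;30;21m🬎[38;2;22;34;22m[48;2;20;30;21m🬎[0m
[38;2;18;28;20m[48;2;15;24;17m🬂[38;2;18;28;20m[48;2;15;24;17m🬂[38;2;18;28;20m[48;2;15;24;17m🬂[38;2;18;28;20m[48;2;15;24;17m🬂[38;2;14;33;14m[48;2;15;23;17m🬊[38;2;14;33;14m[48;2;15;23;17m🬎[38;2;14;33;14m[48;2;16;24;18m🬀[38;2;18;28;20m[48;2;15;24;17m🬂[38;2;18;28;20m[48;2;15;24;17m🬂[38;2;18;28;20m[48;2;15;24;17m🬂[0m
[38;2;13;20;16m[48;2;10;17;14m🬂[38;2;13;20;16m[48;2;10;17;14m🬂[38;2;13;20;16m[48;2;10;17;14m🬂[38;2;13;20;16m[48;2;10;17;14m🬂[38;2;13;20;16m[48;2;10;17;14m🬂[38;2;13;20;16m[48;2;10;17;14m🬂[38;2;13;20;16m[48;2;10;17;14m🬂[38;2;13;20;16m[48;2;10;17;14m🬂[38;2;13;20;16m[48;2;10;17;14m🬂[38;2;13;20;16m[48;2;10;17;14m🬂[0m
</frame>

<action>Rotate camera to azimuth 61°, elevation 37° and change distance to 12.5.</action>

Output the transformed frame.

<frame>
[38;2;34;50;31m[48;2;31;46;28m🬂[38;2;34;50;31m[48;2;31;46;28m🬂[38;2;34;50;31m[48;2;31;46;28m🬂[38;2;34;50;31m[48;2;31;46;28m🬂[38;2;34;50;31m[48;2;31;46;28m🬂[38;2;34;50;31m[48;2;31;46;28m🬂[38;2;34;50;31m[48;2;31;46;28m🬂[38;2;34;50;31m[48;2;31;46;28m🬂[38;2;34;50;31m[48;2;31;46;28m🬂[38;2;34;50;31m[48;2;31;46;28m🬂[0m
[38;2;27;41;26m[48;2;25;37;24m🬎[38;2;27;41;26m[48;2;25;37;24m🬎[38;2;27;41;26m[48;2;25;37;24m🬎[38;2;27;41;26m[48;2;25;37;24m🬎[38;2;27;41;26m[48;2;25;37;24m🬎[38;2;27;41;26m[48;2;25;37;24m🬎[38;2;27;41;26m[48;2;25;37;24m🬎[38;2;27;41;26m[48;2;25;37;24m🬎[38;2;27;41;26m[48;2;25;37;24m🬎[38;2;27;41;26m[48;2;25;37;24m🬎[0m
[38;2;22;34;22m[48;2;20;30;21m🬎[38;2;22;34;22m[48;2;20;30;21m🬎[38;2;22;34;22m[48;2;20;30;21m🬎[38;2;22;34;22m[48;2;20;30;21m🬎[38;2;55;129;55m[48;2;18;32;18m🬁[38;2;55;130;55m[48;2;14;33;14m🬆[38;2;22;34;22m[48;2;20;30;21m🬎[38;2;22;34;22m[48;2;20;30;21m🬎[38;2;22;34;22m[48;2;20;30;21m🬎[38;2;22;34;22m[48;2;20;30;21m🬎[0m
[38;2;18;28;20m[48;2;15;24;17m🬂[38;2;18;28;20m[48;2;15;24;17m🬂[38;2;18;28;20m[48;2;15;24;17m🬂[38;2;18;28;20m[48;2;15;24;17m🬂[38;2;14;33;14m[48;2;16;24;18m🬁[38;2;14;33;14m[48;2;15;24;17m🬂[38;2;18;28;20m[48;2;15;24;17m🬂[38;2;18;28;20m[48;2;15;24;17m🬂[38;2;18;28;20m[48;2;15;24;17m🬂[38;2;18;28;20m[48;2;15;24;17m🬂[0m
[38;2;13;20;16m[48;2;10;17;14m🬂[38;2;13;20;16m[48;2;10;17;14m🬂[38;2;13;20;16m[48;2;10;17;14m🬂[38;2;13;20;16m[48;2;10;17;14m🬂[38;2;13;20;16m[48;2;10;17;14m🬂[38;2;13;20;16m[48;2;10;17;14m🬂[38;2;13;20;16m[48;2;10;17;14m🬂[38;2;13;20;16m[48;2;10;17;14m🬂[38;2;13;20;16m[48;2;10;17;14m🬂[38;2;13;20;16m[48;2;10;17;14m🬂[0m
</frame>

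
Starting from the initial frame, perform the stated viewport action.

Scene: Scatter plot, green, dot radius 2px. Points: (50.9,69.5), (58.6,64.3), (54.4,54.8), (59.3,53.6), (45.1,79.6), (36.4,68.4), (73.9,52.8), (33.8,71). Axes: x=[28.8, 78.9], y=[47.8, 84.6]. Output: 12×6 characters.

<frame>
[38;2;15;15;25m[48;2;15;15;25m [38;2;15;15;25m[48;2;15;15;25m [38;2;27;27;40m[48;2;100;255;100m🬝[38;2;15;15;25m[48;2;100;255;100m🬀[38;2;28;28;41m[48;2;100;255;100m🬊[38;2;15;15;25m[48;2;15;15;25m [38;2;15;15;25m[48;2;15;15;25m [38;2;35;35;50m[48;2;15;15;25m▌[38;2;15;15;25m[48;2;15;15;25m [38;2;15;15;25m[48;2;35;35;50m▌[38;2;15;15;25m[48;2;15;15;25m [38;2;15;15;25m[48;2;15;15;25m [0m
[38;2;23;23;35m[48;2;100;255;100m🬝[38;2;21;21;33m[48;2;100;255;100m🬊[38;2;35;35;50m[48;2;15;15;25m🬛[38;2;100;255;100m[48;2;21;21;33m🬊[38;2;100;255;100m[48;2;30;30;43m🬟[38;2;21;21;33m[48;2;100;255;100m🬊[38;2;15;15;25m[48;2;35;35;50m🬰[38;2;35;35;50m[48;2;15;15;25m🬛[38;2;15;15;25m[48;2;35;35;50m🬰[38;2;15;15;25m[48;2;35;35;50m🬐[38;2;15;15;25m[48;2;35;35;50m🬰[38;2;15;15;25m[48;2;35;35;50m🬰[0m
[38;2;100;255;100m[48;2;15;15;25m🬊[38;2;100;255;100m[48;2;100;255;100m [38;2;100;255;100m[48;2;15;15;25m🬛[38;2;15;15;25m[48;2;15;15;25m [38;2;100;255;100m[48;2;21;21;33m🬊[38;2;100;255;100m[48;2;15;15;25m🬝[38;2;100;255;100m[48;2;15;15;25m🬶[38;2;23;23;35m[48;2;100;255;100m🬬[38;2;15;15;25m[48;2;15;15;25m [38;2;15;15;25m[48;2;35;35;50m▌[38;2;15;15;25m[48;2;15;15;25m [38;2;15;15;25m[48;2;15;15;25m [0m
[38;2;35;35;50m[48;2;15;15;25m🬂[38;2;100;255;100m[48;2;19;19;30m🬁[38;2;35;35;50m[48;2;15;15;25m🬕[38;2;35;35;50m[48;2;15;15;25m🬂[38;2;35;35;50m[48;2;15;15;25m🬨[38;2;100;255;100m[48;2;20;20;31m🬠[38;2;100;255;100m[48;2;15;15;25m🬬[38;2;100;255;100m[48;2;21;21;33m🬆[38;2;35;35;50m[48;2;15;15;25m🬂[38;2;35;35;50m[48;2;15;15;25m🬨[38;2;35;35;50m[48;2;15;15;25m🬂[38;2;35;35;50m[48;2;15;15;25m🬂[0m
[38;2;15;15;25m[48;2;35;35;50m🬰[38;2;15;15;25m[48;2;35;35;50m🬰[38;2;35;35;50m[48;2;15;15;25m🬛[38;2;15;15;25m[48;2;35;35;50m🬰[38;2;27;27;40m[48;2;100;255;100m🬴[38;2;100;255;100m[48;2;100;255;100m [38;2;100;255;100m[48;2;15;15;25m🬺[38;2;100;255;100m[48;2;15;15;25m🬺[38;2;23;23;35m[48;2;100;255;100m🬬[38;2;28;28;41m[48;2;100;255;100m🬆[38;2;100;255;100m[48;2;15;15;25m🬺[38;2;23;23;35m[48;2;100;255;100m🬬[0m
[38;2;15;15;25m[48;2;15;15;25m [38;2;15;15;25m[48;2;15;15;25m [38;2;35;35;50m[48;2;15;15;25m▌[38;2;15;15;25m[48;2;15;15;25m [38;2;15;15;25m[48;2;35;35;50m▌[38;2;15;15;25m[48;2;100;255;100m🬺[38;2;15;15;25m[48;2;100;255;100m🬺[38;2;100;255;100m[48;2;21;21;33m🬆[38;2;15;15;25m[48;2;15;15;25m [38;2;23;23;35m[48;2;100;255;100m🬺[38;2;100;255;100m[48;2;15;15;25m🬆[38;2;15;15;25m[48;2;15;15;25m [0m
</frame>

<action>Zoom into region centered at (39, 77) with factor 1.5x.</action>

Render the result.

<frame>
[38;2;15;15;25m[48;2;15;15;25m [38;2;15;15;25m[48;2;15;15;25m [38;2;35;35;50m[48;2;15;15;25m▌[38;2;15;15;25m[48;2;15;15;25m [38;2;15;15;25m[48;2;35;35;50m▌[38;2;15;15;25m[48;2;15;15;25m [38;2;15;15;25m[48;2;15;15;25m [38;2;35;35;50m[48;2;15;15;25m▌[38;2;15;15;25m[48;2;15;15;25m [38;2;15;15;25m[48;2;35;35;50m▌[38;2;15;15;25m[48;2;15;15;25m [38;2;15;15;25m[48;2;15;15;25m [0m
[38;2;15;15;25m[48;2;35;35;50m🬰[38;2;15;15;25m[48;2;35;35;50m🬰[38;2;35;35;50m[48;2;15;15;25m🬛[38;2;15;15;25m[48;2;35;35;50m🬰[38;2;15;15;25m[48;2;35;35;50m🬐[38;2;15;15;25m[48;2;35;35;50m🬰[38;2;15;15;25m[48;2;35;35;50m🬰[38;2;28;28;41m[48;2;100;255;100m🬆[38;2;23;23;35m[48;2;100;255;100m🬬[38;2;15;15;25m[48;2;35;35;50m🬐[38;2;15;15;25m[48;2;35;35;50m🬰[38;2;15;15;25m[48;2;35;35;50m🬰[0m
[38;2;15;15;25m[48;2;15;15;25m [38;2;15;15;25m[48;2;15;15;25m [38;2;35;35;50m[48;2;15;15;25m▌[38;2;15;15;25m[48;2;15;15;25m [38;2;15;15;25m[48;2;35;35;50m▌[38;2;15;15;25m[48;2;15;15;25m [38;2;15;15;25m[48;2;100;255;100m🬺[38;2;100;255;100m[48;2;35;35;50m🬬[38;2;100;255;100m[48;2;15;15;25m🬆[38;2;15;15;25m[48;2;35;35;50m▌[38;2;15;15;25m[48;2;15;15;25m [38;2;15;15;25m[48;2;15;15;25m [0m
[38;2;35;35;50m[48;2;15;15;25m🬂[38;2;35;35;50m[48;2;15;15;25m🬂[38;2;35;35;50m[48;2;15;15;25m🬕[38;2;28;28;41m[48;2;100;255;100m🬆[38;2;31;31;45m[48;2;100;255;100m🬬[38;2;35;35;50m[48;2;15;15;25m🬂[38;2;35;35;50m[48;2;15;15;25m🬂[38;2;35;35;50m[48;2;15;15;25m🬕[38;2;35;35;50m[48;2;15;15;25m🬂[38;2;27;27;40m[48;2;100;255;100m🬝[38;2;35;35;50m[48;2;15;15;25m🬂[38;2;35;35;50m[48;2;15;15;25m🬂[0m
[38;2;15;15;25m[48;2;35;35;50m🬰[38;2;15;15;25m[48;2;35;35;50m🬰[38;2;100;255;100m[48;2;31;31;45m🬁[38;2;100;255;100m[48;2;15;15;25m🬬[38;2;100;255;100m[48;2;100;255;100m [38;2;21;21;33m[48;2;100;255;100m🬊[38;2;15;15;25m[48;2;35;35;50m🬰[38;2;35;35;50m[48;2;15;15;25m🬛[38;2;19;19;30m[48;2;100;255;100m🬴[38;2;100;255;100m[48;2;100;255;100m [38;2;100;255;100m[48;2;15;15;25m🬛[38;2;15;15;25m[48;2;35;35;50m🬰[0m
[38;2;15;15;25m[48;2;15;15;25m [38;2;15;15;25m[48;2;15;15;25m [38;2;35;35;50m[48;2;15;15;25m▌[38;2;15;15;25m[48;2;15;15;25m [38;2;100;255;100m[48;2;21;21;33m🬊[38;2;100;255;100m[48;2;15;15;25m🬀[38;2;15;15;25m[48;2;15;15;25m [38;2;35;35;50m[48;2;15;15;25m▌[38;2;15;15;25m[48;2;15;15;25m [38;2;23;23;35m[48;2;100;255;100m🬺[38;2;15;15;25m[48;2;15;15;25m [38;2;15;15;25m[48;2;15;15;25m [0m
</frame>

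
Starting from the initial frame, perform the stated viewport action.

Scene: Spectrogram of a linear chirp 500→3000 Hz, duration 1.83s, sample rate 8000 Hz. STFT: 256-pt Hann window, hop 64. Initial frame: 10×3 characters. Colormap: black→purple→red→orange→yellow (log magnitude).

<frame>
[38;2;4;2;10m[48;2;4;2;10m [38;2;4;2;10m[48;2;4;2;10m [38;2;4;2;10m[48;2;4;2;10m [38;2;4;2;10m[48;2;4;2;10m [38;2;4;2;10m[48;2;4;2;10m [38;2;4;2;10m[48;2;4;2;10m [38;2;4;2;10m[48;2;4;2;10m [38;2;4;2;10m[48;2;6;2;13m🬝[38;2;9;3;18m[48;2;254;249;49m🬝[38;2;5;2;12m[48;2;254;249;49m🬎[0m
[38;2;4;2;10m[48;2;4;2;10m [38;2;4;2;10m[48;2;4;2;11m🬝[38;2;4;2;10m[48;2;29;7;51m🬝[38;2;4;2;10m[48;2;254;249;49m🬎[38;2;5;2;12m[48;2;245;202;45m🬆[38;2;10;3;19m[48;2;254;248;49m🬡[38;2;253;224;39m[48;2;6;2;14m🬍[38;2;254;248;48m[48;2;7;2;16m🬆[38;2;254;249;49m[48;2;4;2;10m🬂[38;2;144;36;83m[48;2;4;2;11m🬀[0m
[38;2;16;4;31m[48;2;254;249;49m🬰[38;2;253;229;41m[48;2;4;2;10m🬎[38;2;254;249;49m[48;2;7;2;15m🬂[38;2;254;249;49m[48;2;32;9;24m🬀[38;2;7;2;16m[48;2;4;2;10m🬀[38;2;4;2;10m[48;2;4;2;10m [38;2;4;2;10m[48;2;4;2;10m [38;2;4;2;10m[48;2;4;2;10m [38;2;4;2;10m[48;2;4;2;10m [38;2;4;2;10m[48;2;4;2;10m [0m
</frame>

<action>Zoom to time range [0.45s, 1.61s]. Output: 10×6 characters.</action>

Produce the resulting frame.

<frame>
[38;2;4;2;10m[48;2;4;2;10m [38;2;4;2;10m[48;2;4;2;10m [38;2;4;2;10m[48;2;4;2;10m [38;2;4;2;10m[48;2;4;2;10m [38;2;4;2;10m[48;2;4;2;10m [38;2;4;2;10m[48;2;4;2;10m [38;2;4;2;10m[48;2;4;2;10m [38;2;4;2;10m[48;2;4;2;10m [38;2;4;2;10m[48;2;4;2;10m [38;2;4;2;10m[48;2;4;2;10m [0m
[38;2;4;2;10m[48;2;4;2;10m [38;2;4;2;10m[48;2;4;2;10m [38;2;4;2;10m[48;2;4;2;10m [38;2;4;2;10m[48;2;4;2;10m [38;2;4;2;10m[48;2;4;2;10m [38;2;4;2;10m[48;2;4;2;10m [38;2;4;2;10m[48;2;4;2;10m [38;2;4;2;10m[48;2;4;2;11m🬝[38;2;4;2;10m[48;2;7;2;15m🬝[38;2;9;3;18m[48;2;253;223;39m🬝[0m
[38;2;4;2;10m[48;2;4;2;10m [38;2;4;2;10m[48;2;4;2;10m [38;2;4;2;10m[48;2;4;2;10m [38;2;4;2;10m[48;2;5;2;12m🬝[38;2;4;2;11m[48;2;27;6;49m🬝[38;2;5;2;11m[48;2;253;216;36m🬎[38;2;8;2;17m[48;2;237;186;56m🬆[38;2;51;12;43m[48;2;254;249;49m🬡[38;2;250;220;42m[48;2;10;3;20m🬎[38;2;254;248;49m[48;2;26;7;31m🬂[0m
[38;2;6;2;14m[48;2;130;33;84m🬝[38;2;7;2;16m[48;2;254;249;49m🬎[38;2;6;2;13m[48;2;241;200;56m🬂[38;2;248;208;41m[48;2;55;14;47m🬍[38;2;254;249;49m[48;2;34;8;37m🬆[38;2;254;246;48m[48;2;5;2;13m🬂[38;2;43;10;75m[48;2;5;2;12m🬀[38;2;6;2;13m[48;2;4;2;10m🬀[38;2;4;2;10m[48;2;4;2;10m [38;2;4;2;10m[48;2;4;2;10m [0m
[38;2;249;210;40m[48;2;8;2;18m🬆[38;2;229;155;61m[48;2;5;2;11m🬂[38;2;15;4;28m[48;2;4;2;11m🬀[38;2;4;2;11m[48;2;4;2;10m🬂[38;2;4;2;10m[48;2;4;2;10m [38;2;4;2;10m[48;2;4;2;10m [38;2;4;2;10m[48;2;4;2;10m [38;2;4;2;10m[48;2;4;2;10m [38;2;4;2;10m[48;2;4;2;10m [38;2;4;2;10m[48;2;4;2;10m [0m
[38;2;4;2;10m[48;2;4;2;10m [38;2;4;2;10m[48;2;4;2;10m [38;2;4;2;10m[48;2;4;2;10m [38;2;4;2;10m[48;2;4;2;10m [38;2;4;2;10m[48;2;4;2;10m [38;2;4;2;10m[48;2;4;2;10m [38;2;4;2;10m[48;2;4;2;10m [38;2;4;2;10m[48;2;4;2;10m [38;2;4;2;10m[48;2;4;2;10m [38;2;4;2;10m[48;2;4;2;10m [0m
</frame>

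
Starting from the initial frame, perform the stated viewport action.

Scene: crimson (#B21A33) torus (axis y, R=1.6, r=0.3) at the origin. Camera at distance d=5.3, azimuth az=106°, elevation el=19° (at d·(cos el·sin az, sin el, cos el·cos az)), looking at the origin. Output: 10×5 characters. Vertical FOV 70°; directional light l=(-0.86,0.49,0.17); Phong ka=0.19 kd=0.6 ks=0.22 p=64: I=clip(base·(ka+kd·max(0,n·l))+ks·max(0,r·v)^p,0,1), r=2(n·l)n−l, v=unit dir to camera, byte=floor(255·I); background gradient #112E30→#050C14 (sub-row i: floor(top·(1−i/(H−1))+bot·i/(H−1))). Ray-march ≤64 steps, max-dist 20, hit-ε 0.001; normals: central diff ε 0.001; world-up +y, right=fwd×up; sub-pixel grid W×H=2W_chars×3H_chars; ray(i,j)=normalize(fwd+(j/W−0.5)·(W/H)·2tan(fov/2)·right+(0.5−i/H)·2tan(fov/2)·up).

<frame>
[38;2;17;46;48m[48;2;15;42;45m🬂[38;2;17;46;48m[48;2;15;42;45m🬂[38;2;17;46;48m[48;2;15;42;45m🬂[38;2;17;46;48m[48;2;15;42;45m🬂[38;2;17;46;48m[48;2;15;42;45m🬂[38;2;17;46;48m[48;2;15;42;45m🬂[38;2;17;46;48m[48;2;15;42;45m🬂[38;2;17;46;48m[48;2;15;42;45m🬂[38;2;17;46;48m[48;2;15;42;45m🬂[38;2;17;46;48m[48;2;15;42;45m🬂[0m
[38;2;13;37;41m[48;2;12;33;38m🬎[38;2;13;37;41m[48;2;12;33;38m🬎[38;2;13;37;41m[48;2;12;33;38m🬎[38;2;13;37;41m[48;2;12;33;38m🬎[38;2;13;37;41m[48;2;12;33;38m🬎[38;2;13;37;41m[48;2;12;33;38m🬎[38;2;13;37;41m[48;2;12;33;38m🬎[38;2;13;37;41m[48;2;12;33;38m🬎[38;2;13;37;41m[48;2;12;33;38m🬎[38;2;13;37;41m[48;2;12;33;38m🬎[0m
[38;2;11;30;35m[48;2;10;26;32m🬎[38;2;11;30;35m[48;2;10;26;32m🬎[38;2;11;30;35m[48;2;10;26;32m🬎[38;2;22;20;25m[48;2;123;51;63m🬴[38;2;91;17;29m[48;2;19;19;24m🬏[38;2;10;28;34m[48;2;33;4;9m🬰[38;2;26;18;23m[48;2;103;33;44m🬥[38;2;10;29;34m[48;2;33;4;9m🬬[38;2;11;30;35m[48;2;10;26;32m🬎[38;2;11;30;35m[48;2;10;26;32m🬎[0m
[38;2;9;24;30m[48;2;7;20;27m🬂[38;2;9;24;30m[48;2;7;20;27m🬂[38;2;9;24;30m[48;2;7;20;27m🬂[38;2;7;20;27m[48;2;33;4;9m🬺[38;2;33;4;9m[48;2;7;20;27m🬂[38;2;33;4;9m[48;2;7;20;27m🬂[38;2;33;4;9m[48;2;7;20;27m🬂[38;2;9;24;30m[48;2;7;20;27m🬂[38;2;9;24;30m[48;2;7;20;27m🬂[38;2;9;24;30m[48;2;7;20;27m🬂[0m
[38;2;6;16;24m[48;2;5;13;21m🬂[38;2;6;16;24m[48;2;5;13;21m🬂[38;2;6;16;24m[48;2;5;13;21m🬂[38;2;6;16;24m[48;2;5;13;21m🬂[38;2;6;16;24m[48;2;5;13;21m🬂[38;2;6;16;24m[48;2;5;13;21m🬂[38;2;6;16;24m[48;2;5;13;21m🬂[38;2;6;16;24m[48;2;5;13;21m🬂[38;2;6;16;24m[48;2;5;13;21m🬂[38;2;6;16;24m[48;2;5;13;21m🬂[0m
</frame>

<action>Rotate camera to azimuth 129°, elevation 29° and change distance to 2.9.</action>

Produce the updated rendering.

<frame>
[38;2;17;46;48m[48;2;15;42;45m🬂[38;2;17;46;48m[48;2;15;42;45m🬂[38;2;17;46;48m[48;2;15;42;45m🬂[38;2;17;46;48m[48;2;15;42;45m🬂[38;2;17;46;48m[48;2;15;42;45m🬂[38;2;17;46;48m[48;2;15;42;45m🬂[38;2;17;46;48m[48;2;15;42;45m🬂[38;2;17;46;48m[48;2;15;42;45m🬂[38;2;17;46;48m[48;2;15;42;45m🬂[38;2;17;46;48m[48;2;15;42;45m🬂[0m
[38;2;13;37;41m[48;2;12;33;38m🬎[38;2;13;37;41m[48;2;12;33;38m🬎[38;2;13;37;41m[48;2;12;33;38m🬎[38;2;13;37;41m[48;2;12;33;38m🬎[38;2;13;37;41m[48;2;66;9;18m🬎[38;2;13;37;41m[48;2;45;6;12m🬎[38;2;13;36;40m[48;2;74;14;24m🬬[38;2;13;37;41m[48;2;12;33;38m🬎[38;2;13;37;41m[48;2;12;33;38m🬎[38;2;13;37;41m[48;2;12;33;38m🬎[0m
[38;2;11;30;35m[48;2;10;26;32m🬎[38;2;16;24;29m[48;2;84;11;23m🬕[38;2;11;31;36m[48;2;98;14;27m🬀[38;2;47;6;13m[48;2;10;27;32m🬆[38;2;33;4;9m[48;2;10;27;33m🬂[38;2;33;4;9m[48;2;10;27;33m🬂[38;2;33;4;9m[48;2;10;27;33m🬂[38;2;38;5;10m[48;2;10;26;32m🬬[38;2;50;18;27m[48;2;153;80;92m🬝[38;2;10;29;34m[48;2;82;12;23m🬬[0m
[38;2;9;24;30m[48;2;7;20;27m🬂[38;2;73;10;20m[48;2;35;4;9m🬉[38;2;97;13;27m[48;2;30;15;22m🬪[38;2;8;22;29m[48;2;91;13;26m🬎[38;2;8;22;29m[48;2;109;15;31m🬎[38;2;8;22;29m[48;2;111;15;31m🬎[38;2;8;22;29m[48;2;108;24;38m🬎[38;2;8;23;29m[48;2;90;16;28m🬆[38;2;121;47;59m[48;2;71;10;20m🬅[38;2;67;9;19m[48;2;15;17;23m🬄[0m
[38;2;6;16;24m[48;2;5;13;21m🬂[38;2;33;4;9m[48;2;5;12;20m🬊[38;2;33;4;9m[48;2;33;4;9m [38;2;50;7;13m[48;2;33;4;9m🬂[38;2;64;9;18m[48;2;33;4;9m🬂[38;2;67;9;19m[48;2;33;4;9m🬂[38;2;63;8;17m[48;2;33;4;9m🬂[38;2;51;7;14m[48;2;33;4;9m🬂[38;2;34;4;9m[48;2;5;12;20m🬝[38;2;33;4;9m[48;2;5;13;21m🬀[0m
</frame>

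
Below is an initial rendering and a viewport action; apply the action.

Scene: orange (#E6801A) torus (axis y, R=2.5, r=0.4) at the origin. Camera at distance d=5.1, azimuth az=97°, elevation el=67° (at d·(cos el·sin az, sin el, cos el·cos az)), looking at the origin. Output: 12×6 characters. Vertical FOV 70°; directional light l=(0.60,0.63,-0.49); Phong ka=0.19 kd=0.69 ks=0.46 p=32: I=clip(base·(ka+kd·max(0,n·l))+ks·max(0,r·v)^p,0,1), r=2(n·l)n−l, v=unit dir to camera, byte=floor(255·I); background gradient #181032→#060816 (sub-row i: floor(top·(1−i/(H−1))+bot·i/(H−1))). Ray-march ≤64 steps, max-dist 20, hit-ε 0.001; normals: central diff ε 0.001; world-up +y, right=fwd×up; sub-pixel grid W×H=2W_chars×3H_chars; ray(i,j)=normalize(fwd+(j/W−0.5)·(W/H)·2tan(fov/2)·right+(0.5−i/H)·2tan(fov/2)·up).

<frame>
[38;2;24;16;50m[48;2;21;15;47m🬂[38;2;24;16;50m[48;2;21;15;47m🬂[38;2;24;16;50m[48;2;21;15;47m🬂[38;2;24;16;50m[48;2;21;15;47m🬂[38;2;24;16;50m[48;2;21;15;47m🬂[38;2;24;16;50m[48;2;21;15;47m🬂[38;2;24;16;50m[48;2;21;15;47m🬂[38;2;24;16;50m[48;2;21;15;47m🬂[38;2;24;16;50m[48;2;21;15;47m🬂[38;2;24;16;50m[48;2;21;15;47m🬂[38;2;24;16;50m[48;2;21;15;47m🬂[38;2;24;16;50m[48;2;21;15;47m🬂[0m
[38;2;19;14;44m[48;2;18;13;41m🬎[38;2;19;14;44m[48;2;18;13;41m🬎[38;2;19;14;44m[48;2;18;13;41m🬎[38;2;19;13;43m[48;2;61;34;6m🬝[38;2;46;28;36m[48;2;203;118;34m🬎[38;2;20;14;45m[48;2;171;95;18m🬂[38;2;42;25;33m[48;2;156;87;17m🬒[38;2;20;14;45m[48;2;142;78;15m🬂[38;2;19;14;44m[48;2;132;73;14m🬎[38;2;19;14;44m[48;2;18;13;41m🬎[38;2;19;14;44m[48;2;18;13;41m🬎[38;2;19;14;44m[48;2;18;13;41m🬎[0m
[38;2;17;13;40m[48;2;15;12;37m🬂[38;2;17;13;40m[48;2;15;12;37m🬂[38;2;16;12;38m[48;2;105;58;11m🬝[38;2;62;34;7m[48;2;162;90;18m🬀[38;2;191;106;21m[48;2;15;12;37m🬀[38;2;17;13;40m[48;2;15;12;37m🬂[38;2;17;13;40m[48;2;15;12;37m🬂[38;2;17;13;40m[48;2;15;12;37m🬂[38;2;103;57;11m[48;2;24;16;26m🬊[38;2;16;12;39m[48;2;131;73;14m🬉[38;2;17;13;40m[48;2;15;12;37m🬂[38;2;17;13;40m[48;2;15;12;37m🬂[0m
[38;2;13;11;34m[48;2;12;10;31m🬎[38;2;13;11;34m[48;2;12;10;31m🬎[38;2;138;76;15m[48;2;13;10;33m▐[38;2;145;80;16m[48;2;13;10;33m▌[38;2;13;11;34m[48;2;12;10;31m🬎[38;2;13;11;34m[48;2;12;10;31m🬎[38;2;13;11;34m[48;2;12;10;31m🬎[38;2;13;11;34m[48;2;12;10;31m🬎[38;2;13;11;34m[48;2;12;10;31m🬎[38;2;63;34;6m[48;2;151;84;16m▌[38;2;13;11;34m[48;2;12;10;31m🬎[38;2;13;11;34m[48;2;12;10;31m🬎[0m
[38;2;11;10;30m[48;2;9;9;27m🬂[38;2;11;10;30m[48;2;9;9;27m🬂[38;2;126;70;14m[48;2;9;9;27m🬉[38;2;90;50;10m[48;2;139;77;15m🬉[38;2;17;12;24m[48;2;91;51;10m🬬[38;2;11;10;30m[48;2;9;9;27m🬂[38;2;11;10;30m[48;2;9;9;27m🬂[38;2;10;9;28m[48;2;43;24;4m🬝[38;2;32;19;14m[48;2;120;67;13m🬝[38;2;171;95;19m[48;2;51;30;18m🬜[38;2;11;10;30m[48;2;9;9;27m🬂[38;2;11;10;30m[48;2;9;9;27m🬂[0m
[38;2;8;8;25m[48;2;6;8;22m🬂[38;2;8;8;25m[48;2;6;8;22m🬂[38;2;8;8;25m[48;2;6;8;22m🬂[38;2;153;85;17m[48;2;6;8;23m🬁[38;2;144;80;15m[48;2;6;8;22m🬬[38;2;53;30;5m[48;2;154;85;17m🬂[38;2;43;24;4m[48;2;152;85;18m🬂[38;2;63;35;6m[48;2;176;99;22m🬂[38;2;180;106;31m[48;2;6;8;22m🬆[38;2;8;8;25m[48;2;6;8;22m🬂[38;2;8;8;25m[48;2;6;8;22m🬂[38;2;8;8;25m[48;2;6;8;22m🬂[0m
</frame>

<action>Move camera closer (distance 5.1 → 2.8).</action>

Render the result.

<frame>
[38;2;24;16;50m[48;2;21;15;47m🬂[38;2;24;16;50m[48;2;21;15;47m🬂[38;2;23;15;49m[48;2;154;86;17m🬎[38;2;24;16;50m[48;2;186;107;28m🬂[38;2;109;60;12m[48;2;204;118;32m🬂[38;2;167;92;18m[48;2;211;124;38m🬰[38;2;187;105;23m[48;2;158;87;17m🬋[38;2;146;81;16m[48;2;171;95;19m🬰[38;2;24;16;50m[48;2;142;79;15m🬁[38;2;23;15;49m[48;2;145;80;16m🬊[38;2;142;79;16m[48;2;22;15;48m🬏[38;2;24;16;50m[48;2;21;15;47m🬂[0m
[38;2;19;13;43m[48;2;153;85;17m🬝[38;2;20;14;45m[48;2;171;95;19m🬀[38;2;188;104;21m[48;2;146;81;16m🬝[38;2;183;102;21m[48;2;40;24;30m🬆[38;2;137;76;15m[48;2;18;13;42m🬂[38;2;19;14;44m[48;2;18;13;41m🬎[38;2;19;14;44m[48;2;18;13;41m🬎[38;2;18;13;42m[48;2;66;36;7m🬺[38;2;100;55;11m[48;2;24;16;32m🬂[38;2;112;62;12m[48;2;42;24;17m🬊[38;2;128;71;14m[48;2;82;45;8m🬎[38;2;132;73;14m[48;2;19;14;44m🬱[0m
[38;2;143;79;16m[48;2;165;91;18m🬀[38;2;161;90;17m[48;2;102;56;11m🬝[38;2;140;78;15m[48;2;15;12;37m🬀[38;2;17;13;40m[48;2;15;12;37m🬂[38;2;17;13;40m[48;2;15;12;37m🬂[38;2;17;13;40m[48;2;15;12;37m🬂[38;2;17;13;40m[48;2;15;12;37m🬂[38;2;17;13;40m[48;2;15;12;37m🬂[38;2;17;13;40m[48;2;15;12;37m🬂[38;2;17;13;40m[48;2;15;12;37m🬂[38;2;47;26;4m[48;2;15;12;37m🬨[38;2;101;56;11m[48;2;57;31;5m🬊[0m
[38;2;151;84;17m[48;2;131;72;14m🬕[38;2;103;57;11m[48;2;13;10;33m▌[38;2;13;11;34m[48;2;12;10;31m🬎[38;2;13;11;34m[48;2;12;10;31m🬎[38;2;13;11;34m[48;2;12;10;31m🬎[38;2;13;11;34m[48;2;12;10;31m🬎[38;2;13;11;34m[48;2;12;10;31m🬎[38;2;13;11;34m[48;2;12;10;31m🬎[38;2;13;11;34m[48;2;12;10;31m🬎[38;2;13;11;34m[48;2;12;10;31m🬎[38;2;13;11;34m[48;2;12;10;31m🬎[38;2;43;24;4m[48;2;46;25;5m🬺[0m
[38;2;130;72;14m[48;2;107;59;11m▌[38;2;63;35;6m[48;2;10;9;28m▌[38;2;11;10;30m[48;2;9;9;27m🬂[38;2;11;10;30m[48;2;9;9;27m🬂[38;2;11;10;30m[48;2;9;9;27m🬂[38;2;11;10;30m[48;2;9;9;27m🬂[38;2;11;10;30m[48;2;9;9;27m🬂[38;2;11;10;30m[48;2;9;9;27m🬂[38;2;11;10;30m[48;2;9;9;27m🬂[38;2;11;10;30m[48;2;9;9;27m🬂[38;2;11;10;30m[48;2;9;9;27m🬂[38;2;43;24;4m[48;2;43;24;4m [0m
[38;2;100;55;11m[48;2;122;67;13m▐[38;2;8;8;25m[48;2;59;32;6m🬁[38;2;8;8;25m[48;2;6;8;22m🬂[38;2;8;8;25m[48;2;6;8;22m🬂[38;2;8;8;25m[48;2;6;8;22m🬂[38;2;8;8;25m[48;2;6;8;22m🬂[38;2;8;8;25m[48;2;6;8;22m🬂[38;2;8;8;25m[48;2;6;8;22m🬂[38;2;8;8;25m[48;2;6;8;22m🬂[38;2;8;8;25m[48;2;6;8;22m🬂[38;2;43;24;4m[48;2;7;8;23m🬦[38;2;43;24;4m[48;2;43;24;4m [0m
</frame>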